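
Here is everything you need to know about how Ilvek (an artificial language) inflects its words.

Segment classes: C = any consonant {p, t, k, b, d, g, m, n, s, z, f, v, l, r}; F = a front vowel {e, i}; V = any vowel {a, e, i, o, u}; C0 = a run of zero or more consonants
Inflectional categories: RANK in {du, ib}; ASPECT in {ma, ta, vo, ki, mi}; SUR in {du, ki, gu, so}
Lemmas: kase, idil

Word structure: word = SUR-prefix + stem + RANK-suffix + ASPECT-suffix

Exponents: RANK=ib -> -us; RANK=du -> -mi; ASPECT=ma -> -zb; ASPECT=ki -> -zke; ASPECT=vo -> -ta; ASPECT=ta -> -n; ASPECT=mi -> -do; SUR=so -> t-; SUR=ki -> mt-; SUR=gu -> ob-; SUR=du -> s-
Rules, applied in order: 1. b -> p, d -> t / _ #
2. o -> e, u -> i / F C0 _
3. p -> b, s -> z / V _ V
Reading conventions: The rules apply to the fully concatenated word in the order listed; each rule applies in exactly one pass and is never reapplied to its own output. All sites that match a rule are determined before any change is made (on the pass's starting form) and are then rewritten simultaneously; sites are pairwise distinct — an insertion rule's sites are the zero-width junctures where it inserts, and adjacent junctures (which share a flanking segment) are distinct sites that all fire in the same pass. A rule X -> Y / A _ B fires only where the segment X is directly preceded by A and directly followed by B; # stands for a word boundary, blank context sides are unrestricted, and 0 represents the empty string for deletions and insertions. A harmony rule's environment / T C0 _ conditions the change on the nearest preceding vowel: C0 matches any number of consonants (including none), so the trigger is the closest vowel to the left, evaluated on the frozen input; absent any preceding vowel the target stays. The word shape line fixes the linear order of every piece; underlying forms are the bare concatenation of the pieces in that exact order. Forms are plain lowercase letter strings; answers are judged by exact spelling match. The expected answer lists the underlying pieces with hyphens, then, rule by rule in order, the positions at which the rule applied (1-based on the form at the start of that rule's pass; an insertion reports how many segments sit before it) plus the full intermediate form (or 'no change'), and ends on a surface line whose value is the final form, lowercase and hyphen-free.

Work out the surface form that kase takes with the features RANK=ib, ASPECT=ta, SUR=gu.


underlying: ob-kase-us-n
1. b -> p, d -> t / _ #: no change
2. o -> e, u -> i / F C0 _: fires at position(s) 7: obkaseisn
3. p -> b, s -> z / V _ V: fires at position(s) 5: obkazeisn
surface: obkazeisn


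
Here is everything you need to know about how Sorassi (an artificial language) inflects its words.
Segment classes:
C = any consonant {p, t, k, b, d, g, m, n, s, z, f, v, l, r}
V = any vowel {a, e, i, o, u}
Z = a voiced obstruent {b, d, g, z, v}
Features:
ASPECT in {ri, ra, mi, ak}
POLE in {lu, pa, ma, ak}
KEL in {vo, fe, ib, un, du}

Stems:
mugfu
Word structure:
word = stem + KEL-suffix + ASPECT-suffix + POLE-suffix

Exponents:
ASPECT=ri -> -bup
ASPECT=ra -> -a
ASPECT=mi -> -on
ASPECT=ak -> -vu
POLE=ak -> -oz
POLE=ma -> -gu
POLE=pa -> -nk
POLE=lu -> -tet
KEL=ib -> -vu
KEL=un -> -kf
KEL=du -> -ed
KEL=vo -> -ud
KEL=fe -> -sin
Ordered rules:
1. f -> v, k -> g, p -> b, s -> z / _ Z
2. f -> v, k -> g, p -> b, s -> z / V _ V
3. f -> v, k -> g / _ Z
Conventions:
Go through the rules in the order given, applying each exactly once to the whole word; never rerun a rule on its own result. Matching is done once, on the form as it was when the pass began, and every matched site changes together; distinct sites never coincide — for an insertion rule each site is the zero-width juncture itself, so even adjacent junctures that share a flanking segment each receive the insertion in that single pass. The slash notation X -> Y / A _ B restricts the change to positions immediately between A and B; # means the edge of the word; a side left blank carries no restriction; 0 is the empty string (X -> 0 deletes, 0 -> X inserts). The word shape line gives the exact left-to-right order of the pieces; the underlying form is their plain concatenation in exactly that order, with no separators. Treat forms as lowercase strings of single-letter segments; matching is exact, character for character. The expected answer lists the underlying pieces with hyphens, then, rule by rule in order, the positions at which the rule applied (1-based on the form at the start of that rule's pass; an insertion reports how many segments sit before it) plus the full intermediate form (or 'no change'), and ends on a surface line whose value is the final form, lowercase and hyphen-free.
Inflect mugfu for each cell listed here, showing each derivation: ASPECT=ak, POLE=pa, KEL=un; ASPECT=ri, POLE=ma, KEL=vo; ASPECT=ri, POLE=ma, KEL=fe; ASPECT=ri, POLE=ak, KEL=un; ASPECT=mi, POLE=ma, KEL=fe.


cell ASPECT=ak, POLE=pa, KEL=un:
underlying: mugfu-kf-vu-nk
1. f -> v, k -> g, p -> b, s -> z / _ Z: fires at position(s) 7: mugfukvvunk
2. f -> v, k -> g, p -> b, s -> z / V _ V: no change
3. f -> v, k -> g / _ Z: fires at position(s) 6: mugfugvvunk
surface: mugfugvvunk

cell ASPECT=ri, POLE=ma, KEL=vo:
underlying: mugfu-ud-bup-gu
1. f -> v, k -> g, p -> b, s -> z / _ Z: fires at position(s) 10: mugfuudbubgu
2. f -> v, k -> g, p -> b, s -> z / V _ V: no change
3. f -> v, k -> g / _ Z: no change
surface: mugfuudbubgu

cell ASPECT=ri, POLE=ma, KEL=fe:
underlying: mugfu-sin-bup-gu
1. f -> v, k -> g, p -> b, s -> z / _ Z: fires at position(s) 11: mugfusinbubgu
2. f -> v, k -> g, p -> b, s -> z / V _ V: fires at position(s) 6: mugfuzinbubgu
3. f -> v, k -> g / _ Z: no change
surface: mugfuzinbubgu

cell ASPECT=ri, POLE=ak, KEL=un:
underlying: mugfu-kf-bup-oz
1. f -> v, k -> g, p -> b, s -> z / _ Z: fires at position(s) 7: mugfukvbupoz
2. f -> v, k -> g, p -> b, s -> z / V _ V: fires at position(s) 10: mugfukvbuboz
3. f -> v, k -> g / _ Z: fires at position(s) 6: mugfugvbuboz
surface: mugfugvbuboz

cell ASPECT=mi, POLE=ma, KEL=fe:
underlying: mugfu-sin-on-gu
1. f -> v, k -> g, p -> b, s -> z / _ Z: no change
2. f -> v, k -> g, p -> b, s -> z / V _ V: fires at position(s) 6: mugfuzinongu
3. f -> v, k -> g / _ Z: no change
surface: mugfuzinongu


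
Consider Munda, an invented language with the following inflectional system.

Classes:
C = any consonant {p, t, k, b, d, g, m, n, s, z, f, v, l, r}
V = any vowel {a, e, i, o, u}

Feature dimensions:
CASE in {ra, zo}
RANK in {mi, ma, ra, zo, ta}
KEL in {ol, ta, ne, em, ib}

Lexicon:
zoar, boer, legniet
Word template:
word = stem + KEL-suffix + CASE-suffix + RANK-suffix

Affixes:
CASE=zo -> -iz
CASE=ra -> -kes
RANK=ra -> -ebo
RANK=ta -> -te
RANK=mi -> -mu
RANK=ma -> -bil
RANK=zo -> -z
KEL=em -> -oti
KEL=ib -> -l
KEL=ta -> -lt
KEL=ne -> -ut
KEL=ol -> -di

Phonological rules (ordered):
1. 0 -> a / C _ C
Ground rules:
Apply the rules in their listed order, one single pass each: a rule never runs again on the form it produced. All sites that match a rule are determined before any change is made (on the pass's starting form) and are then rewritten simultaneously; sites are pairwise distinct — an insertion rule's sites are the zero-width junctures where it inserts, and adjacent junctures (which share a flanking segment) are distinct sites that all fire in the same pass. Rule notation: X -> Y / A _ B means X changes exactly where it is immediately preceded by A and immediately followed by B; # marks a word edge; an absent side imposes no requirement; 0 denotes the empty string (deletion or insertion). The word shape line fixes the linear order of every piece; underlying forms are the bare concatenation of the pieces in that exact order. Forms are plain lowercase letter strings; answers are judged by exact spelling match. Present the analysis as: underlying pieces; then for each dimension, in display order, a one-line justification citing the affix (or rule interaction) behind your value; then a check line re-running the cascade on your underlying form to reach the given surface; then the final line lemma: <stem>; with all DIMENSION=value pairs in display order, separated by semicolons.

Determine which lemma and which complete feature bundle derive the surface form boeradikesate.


underlying: boer-di-kes-te
CASE=ra - signalled by the affix -kes
RANK=ta - signalled by the affix -te
KEL=ol - signalled by the affix -di
check: boerdikeste -> boeradikesate
lemma: boer; CASE=ra; RANK=ta; KEL=ol


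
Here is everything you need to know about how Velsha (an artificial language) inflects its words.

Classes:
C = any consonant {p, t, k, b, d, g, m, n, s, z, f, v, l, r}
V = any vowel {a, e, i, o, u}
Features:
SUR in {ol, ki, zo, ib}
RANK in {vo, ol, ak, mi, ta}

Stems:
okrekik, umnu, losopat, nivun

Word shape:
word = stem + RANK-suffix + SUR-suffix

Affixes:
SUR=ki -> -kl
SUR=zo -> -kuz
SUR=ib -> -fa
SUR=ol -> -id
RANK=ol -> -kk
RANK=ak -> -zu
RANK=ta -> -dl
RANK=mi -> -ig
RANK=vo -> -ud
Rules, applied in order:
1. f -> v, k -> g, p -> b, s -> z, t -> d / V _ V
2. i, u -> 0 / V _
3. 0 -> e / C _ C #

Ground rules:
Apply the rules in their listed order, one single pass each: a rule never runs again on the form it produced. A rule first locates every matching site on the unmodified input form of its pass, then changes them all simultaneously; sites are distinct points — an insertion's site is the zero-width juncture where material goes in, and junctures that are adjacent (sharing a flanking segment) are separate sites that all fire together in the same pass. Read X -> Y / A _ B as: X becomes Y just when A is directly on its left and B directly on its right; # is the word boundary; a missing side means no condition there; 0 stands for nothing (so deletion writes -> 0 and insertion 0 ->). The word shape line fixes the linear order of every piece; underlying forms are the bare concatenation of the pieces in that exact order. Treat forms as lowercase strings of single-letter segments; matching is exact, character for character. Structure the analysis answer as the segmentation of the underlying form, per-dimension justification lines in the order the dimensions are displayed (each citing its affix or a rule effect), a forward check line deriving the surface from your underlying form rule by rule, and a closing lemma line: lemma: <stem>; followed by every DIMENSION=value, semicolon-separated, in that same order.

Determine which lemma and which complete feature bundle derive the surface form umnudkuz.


underlying: umnu-ud-kuz
SUR=zo - signalled by the affix -kuz
RANK=vo - signalled by the affix -ud
check: umnuudkuz -> umnuudkuz -> umnudkuz -> umnudkuz
lemma: umnu; SUR=zo; RANK=vo


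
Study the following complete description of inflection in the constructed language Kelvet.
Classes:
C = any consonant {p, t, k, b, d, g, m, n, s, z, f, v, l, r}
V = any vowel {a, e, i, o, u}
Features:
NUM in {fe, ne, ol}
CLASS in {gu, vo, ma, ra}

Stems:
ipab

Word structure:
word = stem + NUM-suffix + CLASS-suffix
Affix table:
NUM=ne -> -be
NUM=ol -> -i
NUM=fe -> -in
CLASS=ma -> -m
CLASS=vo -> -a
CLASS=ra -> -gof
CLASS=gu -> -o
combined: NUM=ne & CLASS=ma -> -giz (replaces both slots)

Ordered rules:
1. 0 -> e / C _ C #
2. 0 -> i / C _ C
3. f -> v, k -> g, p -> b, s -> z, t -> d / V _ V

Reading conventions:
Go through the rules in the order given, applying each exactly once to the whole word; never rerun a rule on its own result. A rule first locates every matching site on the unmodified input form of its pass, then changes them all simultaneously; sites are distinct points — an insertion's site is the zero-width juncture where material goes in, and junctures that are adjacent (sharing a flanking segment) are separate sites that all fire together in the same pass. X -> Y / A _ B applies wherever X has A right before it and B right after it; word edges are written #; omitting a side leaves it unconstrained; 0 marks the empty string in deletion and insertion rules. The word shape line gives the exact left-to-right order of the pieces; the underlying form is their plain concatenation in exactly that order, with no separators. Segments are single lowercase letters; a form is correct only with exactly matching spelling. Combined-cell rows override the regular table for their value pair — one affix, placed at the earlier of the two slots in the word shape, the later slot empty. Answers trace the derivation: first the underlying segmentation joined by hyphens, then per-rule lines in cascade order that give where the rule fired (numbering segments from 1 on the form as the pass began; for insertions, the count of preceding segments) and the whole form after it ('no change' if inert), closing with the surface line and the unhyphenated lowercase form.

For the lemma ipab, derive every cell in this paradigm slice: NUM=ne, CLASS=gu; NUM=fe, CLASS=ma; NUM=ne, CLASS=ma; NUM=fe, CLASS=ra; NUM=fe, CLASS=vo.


cell NUM=ne, CLASS=gu:
underlying: ipab-be-o
1. 0 -> e / C _ C #: no change
2. 0 -> i / C _ C: inserts after position(s) 4: ipabibeo
3. f -> v, k -> g, p -> b, s -> z, t -> d / V _ V: fires at position(s) 2: ibabibeo
surface: ibabibeo

cell NUM=fe, CLASS=ma:
underlying: ipab-in-m
1. 0 -> e / C _ C #: inserts after position(s) 6: ipabinem
2. 0 -> i / C _ C: no change
3. f -> v, k -> g, p -> b, s -> z, t -> d / V _ V: fires at position(s) 2: ibabinem
surface: ibabinem

cell NUM=ne, CLASS=ma:
underlying: ipab-giz
1. 0 -> e / C _ C #: no change
2. 0 -> i / C _ C: inserts after position(s) 4: ipabigiz
3. f -> v, k -> g, p -> b, s -> z, t -> d / V _ V: fires at position(s) 2: ibabigiz
surface: ibabigiz

cell NUM=fe, CLASS=ra:
underlying: ipab-in-gof
1. 0 -> e / C _ C #: no change
2. 0 -> i / C _ C: inserts after position(s) 6: ipabinigof
3. f -> v, k -> g, p -> b, s -> z, t -> d / V _ V: fires at position(s) 2: ibabinigof
surface: ibabinigof

cell NUM=fe, CLASS=vo:
underlying: ipab-in-a
1. 0 -> e / C _ C #: no change
2. 0 -> i / C _ C: no change
3. f -> v, k -> g, p -> b, s -> z, t -> d / V _ V: fires at position(s) 2: ibabina
surface: ibabina


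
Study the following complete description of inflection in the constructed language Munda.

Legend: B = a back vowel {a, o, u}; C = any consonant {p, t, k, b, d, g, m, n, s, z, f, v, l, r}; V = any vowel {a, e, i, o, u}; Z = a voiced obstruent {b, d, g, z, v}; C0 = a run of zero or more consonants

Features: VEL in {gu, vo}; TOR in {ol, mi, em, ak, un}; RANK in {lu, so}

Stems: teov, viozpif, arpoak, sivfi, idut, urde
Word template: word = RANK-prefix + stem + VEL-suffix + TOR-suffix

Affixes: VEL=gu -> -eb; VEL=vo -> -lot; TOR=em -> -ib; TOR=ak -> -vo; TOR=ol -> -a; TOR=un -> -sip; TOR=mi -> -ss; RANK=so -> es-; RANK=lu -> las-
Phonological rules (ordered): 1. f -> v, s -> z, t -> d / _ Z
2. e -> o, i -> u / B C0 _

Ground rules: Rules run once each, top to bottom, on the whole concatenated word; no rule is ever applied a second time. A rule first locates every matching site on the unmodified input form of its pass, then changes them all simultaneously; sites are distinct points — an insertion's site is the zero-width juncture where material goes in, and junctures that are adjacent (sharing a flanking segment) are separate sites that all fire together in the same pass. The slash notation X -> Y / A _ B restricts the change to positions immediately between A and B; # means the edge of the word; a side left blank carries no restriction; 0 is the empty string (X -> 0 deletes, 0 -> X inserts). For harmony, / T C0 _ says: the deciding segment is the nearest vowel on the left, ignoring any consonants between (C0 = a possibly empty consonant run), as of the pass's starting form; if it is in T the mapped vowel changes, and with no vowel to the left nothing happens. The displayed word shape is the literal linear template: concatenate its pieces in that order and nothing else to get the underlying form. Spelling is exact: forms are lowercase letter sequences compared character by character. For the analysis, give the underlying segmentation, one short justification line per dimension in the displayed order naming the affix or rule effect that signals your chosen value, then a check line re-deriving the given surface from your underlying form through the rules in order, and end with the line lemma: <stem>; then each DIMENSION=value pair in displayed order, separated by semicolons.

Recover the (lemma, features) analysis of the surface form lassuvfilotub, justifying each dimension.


underlying: las-sivfi-lot-ib
VEL=vo - signalled by the affix -lot
TOR=em - signalled by the affix -ib
RANK=lu - signalled by the affix las-
check: lassivfilotib -> lassivfilotib -> lassuvfilotub
lemma: sivfi; VEL=vo; TOR=em; RANK=lu


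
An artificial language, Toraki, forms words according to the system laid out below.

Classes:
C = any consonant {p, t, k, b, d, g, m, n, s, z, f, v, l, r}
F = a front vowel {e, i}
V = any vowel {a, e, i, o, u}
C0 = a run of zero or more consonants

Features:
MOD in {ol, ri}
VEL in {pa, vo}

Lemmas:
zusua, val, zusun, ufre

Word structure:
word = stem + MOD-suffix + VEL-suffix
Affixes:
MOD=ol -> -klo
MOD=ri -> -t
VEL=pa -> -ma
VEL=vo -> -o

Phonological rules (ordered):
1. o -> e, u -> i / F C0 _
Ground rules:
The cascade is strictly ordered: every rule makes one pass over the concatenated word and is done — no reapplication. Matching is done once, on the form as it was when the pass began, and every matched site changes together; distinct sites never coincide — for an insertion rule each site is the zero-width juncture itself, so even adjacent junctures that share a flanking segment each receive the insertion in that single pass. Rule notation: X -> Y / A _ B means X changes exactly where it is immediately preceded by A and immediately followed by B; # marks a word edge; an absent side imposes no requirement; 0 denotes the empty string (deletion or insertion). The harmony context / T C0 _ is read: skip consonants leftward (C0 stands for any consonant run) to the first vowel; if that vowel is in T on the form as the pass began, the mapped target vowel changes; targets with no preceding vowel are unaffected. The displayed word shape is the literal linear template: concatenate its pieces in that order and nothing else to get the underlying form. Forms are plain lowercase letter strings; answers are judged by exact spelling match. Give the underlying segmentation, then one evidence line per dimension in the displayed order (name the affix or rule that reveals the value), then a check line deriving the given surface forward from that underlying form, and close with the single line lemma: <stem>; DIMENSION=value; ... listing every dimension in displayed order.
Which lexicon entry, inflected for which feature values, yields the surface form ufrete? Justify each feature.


underlying: ufre-t-o
MOD=ri - signalled by the affix -t
VEL=vo - signalled by the affix -o
check: ufreto -> ufrete
lemma: ufre; MOD=ri; VEL=vo


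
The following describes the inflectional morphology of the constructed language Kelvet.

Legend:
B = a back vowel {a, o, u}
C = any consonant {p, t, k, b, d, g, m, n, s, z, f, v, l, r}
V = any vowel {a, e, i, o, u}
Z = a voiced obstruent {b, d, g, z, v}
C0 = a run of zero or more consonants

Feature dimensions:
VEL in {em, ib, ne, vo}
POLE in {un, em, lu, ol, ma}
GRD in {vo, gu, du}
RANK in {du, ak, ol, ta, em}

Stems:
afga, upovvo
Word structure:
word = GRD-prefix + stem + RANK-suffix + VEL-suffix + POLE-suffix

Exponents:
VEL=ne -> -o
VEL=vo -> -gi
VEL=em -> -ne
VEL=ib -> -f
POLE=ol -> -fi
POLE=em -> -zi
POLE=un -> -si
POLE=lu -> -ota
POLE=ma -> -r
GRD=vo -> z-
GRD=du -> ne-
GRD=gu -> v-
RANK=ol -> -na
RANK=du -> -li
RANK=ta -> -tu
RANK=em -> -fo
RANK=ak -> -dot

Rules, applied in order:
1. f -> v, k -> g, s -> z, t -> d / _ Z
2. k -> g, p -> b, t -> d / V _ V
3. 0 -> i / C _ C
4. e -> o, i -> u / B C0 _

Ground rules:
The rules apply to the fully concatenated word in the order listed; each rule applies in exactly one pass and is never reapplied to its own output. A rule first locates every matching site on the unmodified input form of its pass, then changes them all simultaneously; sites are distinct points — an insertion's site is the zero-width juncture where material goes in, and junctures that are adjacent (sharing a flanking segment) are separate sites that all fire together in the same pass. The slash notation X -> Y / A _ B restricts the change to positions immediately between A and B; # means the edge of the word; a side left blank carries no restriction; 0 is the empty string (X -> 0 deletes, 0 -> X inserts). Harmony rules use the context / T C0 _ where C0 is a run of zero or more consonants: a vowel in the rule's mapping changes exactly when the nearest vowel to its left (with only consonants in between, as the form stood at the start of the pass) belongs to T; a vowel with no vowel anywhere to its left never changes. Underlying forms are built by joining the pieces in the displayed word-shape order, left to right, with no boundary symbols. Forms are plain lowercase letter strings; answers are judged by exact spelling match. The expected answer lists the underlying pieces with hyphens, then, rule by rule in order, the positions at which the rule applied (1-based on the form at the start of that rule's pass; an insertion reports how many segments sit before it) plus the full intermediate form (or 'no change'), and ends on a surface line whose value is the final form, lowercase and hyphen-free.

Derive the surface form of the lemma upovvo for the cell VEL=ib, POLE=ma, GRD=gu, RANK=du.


underlying: v-upovvo-li-f-r
1. f -> v, k -> g, s -> z, t -> d / _ Z: no change
2. k -> g, p -> b, t -> d / V _ V: fires at position(s) 3: vubovvolifr
3. 0 -> i / C _ C: inserts after position(s) 5, 10: vubovivolifir
4. e -> o, i -> u / B C0 _: fires at position(s) 6, 10: vubovuvolufir
surface: vubovuvolufir


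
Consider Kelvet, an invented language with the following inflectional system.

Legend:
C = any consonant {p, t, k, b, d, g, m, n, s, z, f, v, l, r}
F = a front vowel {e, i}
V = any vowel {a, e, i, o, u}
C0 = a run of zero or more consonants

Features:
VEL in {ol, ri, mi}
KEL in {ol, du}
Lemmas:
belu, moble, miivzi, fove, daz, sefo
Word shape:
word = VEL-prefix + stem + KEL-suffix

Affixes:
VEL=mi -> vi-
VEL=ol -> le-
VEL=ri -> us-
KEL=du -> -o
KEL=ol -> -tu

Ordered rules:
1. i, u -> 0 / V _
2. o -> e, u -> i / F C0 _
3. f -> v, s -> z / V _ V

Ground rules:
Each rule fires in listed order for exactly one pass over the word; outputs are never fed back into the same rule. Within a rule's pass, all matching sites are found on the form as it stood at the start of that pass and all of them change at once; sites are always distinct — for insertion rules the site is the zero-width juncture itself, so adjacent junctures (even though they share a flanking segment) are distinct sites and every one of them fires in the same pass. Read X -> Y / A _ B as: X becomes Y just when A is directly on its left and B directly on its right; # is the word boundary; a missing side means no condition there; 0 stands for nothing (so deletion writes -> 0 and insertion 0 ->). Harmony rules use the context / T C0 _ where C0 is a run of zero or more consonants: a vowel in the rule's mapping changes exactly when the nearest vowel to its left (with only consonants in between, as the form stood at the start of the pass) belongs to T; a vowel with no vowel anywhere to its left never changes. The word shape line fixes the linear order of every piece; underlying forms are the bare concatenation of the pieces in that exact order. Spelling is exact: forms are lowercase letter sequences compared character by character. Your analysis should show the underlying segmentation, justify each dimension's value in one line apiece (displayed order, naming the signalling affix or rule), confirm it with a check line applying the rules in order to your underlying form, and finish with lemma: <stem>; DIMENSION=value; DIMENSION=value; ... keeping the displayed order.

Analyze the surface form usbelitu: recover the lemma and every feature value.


underlying: us-belu-tu
VEL=ri - signalled by the affix us-
KEL=ol - signalled by the affix -tu
check: usbelutu -> usbelutu -> usbelitu -> usbelitu
lemma: belu; VEL=ri; KEL=ol


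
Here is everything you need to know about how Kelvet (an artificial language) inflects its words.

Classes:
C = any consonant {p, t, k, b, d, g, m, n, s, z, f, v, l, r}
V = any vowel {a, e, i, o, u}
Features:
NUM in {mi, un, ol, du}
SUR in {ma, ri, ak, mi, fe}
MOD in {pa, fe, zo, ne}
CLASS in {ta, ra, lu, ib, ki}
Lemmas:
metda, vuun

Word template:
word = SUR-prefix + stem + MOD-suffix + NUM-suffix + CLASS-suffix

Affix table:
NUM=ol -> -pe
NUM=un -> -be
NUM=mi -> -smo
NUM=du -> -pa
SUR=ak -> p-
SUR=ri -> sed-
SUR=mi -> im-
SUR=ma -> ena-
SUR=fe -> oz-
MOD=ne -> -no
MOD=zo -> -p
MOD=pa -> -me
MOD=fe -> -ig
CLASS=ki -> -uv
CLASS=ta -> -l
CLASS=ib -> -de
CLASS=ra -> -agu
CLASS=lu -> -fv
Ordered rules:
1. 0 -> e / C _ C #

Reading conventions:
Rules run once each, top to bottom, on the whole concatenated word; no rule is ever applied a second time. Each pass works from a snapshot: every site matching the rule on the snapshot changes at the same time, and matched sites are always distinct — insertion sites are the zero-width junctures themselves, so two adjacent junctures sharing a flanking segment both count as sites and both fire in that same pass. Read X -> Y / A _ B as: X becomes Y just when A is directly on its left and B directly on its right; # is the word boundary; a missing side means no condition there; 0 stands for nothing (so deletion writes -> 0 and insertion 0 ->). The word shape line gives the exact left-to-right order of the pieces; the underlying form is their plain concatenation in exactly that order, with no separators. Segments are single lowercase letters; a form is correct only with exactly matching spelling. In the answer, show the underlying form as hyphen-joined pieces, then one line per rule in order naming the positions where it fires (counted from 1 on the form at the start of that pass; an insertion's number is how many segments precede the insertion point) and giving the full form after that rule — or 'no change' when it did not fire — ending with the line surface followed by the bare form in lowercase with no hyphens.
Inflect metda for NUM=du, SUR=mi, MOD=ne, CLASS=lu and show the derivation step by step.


underlying: im-metda-no-pa-fv
1. 0 -> e / C _ C #: inserts after position(s) 12: immetdanopafev
surface: immetdanopafev


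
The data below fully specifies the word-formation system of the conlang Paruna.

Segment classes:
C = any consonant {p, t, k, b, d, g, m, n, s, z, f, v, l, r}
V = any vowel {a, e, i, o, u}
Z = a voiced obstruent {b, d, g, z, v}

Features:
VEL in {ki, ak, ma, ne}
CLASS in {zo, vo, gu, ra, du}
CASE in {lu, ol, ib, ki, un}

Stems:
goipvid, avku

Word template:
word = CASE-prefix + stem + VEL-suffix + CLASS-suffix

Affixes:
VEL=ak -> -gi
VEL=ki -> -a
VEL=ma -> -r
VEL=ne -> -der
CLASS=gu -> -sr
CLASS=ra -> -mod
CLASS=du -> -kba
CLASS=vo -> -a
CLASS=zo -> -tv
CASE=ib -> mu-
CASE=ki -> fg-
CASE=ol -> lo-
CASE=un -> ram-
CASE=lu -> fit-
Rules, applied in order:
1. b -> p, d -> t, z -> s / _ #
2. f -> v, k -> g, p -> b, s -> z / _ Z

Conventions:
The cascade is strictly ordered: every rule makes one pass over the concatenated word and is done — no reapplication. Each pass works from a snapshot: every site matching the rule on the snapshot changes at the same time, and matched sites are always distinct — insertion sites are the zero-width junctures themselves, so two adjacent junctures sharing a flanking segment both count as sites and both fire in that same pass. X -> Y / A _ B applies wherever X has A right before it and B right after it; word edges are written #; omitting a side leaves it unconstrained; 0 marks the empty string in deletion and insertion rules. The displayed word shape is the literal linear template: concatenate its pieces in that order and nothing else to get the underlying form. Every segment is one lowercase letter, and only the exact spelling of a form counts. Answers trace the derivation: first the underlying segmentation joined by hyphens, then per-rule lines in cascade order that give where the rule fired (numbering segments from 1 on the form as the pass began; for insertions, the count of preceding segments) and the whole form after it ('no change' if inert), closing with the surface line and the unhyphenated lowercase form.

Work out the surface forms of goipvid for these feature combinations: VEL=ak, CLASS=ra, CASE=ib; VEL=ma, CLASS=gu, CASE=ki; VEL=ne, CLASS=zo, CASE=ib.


cell VEL=ak, CLASS=ra, CASE=ib:
underlying: mu-goipvid-gi-mod
1. b -> p, d -> t, z -> s / _ #: fires at position(s) 14: mugoipvidgimot
2. f -> v, k -> g, p -> b, s -> z / _ Z: fires at position(s) 6: mugoibvidgimot
surface: mugoibvidgimot

cell VEL=ma, CLASS=gu, CASE=ki:
underlying: fg-goipvid-r-sr
1. b -> p, d -> t, z -> s / _ #: no change
2. f -> v, k -> g, p -> b, s -> z / _ Z: fires at position(s) 1, 6: vggoibvidrsr
surface: vggoibvidrsr

cell VEL=ne, CLASS=zo, CASE=ib:
underlying: mu-goipvid-der-tv
1. b -> p, d -> t, z -> s / _ #: no change
2. f -> v, k -> g, p -> b, s -> z / _ Z: fires at position(s) 6: mugoibviddertv
surface: mugoibviddertv


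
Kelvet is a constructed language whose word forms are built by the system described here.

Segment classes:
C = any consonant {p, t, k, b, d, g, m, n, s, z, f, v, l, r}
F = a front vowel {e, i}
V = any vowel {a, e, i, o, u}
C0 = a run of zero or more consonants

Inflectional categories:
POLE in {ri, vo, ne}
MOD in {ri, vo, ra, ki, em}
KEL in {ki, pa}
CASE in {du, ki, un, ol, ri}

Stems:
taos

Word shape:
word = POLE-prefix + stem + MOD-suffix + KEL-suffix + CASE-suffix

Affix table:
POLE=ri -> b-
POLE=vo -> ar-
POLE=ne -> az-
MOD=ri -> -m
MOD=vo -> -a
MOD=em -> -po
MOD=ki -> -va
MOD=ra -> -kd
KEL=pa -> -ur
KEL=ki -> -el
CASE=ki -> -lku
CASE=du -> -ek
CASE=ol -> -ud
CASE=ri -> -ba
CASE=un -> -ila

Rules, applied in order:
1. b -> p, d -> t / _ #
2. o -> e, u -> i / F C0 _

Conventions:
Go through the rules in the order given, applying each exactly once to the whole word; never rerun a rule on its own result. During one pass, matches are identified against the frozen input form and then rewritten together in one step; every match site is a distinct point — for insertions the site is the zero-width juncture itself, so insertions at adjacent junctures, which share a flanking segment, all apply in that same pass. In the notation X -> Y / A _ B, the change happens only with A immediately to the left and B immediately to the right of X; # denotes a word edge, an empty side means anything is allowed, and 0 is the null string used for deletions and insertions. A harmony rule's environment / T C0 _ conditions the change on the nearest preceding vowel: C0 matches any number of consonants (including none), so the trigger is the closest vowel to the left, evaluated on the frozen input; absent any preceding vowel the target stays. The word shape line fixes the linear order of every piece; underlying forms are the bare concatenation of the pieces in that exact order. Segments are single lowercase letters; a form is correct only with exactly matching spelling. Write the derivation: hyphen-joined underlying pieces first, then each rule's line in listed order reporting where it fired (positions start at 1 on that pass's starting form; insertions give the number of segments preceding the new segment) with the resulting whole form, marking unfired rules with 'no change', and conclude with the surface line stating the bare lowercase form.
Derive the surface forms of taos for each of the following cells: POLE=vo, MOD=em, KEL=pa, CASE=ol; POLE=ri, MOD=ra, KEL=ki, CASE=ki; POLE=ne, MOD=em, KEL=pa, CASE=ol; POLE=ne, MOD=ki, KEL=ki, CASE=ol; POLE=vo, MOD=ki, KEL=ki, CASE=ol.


cell POLE=vo, MOD=em, KEL=pa, CASE=ol:
underlying: ar-taos-po-ur-ud
1. b -> p, d -> t / _ #: fires at position(s) 12: artaospourut
2. o -> e, u -> i / F C0 _: no change
surface: artaospourut

cell POLE=ri, MOD=ra, KEL=ki, CASE=ki:
underlying: b-taos-kd-el-lku
1. b -> p, d -> t / _ #: no change
2. o -> e, u -> i / F C0 _: fires at position(s) 12: btaoskdellki
surface: btaoskdellki

cell POLE=ne, MOD=em, KEL=pa, CASE=ol:
underlying: az-taos-po-ur-ud
1. b -> p, d -> t / _ #: fires at position(s) 12: aztaospourut
2. o -> e, u -> i / F C0 _: no change
surface: aztaospourut

cell POLE=ne, MOD=ki, KEL=ki, CASE=ol:
underlying: az-taos-va-el-ud
1. b -> p, d -> t / _ #: fires at position(s) 12: aztaosvaelut
2. o -> e, u -> i / F C0 _: fires at position(s) 11: aztaosvaelit
surface: aztaosvaelit

cell POLE=vo, MOD=ki, KEL=ki, CASE=ol:
underlying: ar-taos-va-el-ud
1. b -> p, d -> t / _ #: fires at position(s) 12: artaosvaelut
2. o -> e, u -> i / F C0 _: fires at position(s) 11: artaosvaelit
surface: artaosvaelit


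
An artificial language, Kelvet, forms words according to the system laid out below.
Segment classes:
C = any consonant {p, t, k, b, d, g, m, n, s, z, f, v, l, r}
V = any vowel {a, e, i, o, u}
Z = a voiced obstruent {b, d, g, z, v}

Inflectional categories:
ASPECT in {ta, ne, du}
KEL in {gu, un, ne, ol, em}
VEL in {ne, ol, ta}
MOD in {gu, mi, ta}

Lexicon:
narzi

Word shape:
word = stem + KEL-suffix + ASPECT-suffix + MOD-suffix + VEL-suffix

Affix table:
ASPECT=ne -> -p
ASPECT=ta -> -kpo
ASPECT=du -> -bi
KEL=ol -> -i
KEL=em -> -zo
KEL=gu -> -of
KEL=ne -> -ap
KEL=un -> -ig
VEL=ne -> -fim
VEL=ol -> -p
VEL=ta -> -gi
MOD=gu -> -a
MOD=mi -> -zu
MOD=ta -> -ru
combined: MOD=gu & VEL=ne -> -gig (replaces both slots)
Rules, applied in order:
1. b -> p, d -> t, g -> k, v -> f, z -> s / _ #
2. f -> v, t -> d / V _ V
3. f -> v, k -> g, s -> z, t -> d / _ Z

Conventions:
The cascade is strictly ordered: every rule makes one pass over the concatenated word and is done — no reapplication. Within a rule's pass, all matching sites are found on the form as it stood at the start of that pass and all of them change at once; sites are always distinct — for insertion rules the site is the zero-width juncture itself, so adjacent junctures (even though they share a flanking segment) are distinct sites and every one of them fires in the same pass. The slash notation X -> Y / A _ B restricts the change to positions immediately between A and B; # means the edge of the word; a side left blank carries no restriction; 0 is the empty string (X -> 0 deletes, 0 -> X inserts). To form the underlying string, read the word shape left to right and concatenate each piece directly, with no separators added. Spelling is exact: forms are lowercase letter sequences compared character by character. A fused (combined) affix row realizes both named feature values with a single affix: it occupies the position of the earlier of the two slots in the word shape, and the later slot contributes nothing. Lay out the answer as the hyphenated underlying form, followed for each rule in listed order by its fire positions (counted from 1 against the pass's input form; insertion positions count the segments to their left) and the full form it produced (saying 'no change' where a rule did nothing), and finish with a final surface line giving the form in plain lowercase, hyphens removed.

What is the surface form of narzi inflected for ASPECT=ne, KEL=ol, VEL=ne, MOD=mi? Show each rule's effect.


underlying: narzi-i-p-zu-fim
1. b -> p, d -> t, g -> k, v -> f, z -> s / _ #: no change
2. f -> v, t -> d / V _ V: fires at position(s) 10: narziipzuvim
3. f -> v, k -> g, s -> z, t -> d / _ Z: no change
surface: narziipzuvim


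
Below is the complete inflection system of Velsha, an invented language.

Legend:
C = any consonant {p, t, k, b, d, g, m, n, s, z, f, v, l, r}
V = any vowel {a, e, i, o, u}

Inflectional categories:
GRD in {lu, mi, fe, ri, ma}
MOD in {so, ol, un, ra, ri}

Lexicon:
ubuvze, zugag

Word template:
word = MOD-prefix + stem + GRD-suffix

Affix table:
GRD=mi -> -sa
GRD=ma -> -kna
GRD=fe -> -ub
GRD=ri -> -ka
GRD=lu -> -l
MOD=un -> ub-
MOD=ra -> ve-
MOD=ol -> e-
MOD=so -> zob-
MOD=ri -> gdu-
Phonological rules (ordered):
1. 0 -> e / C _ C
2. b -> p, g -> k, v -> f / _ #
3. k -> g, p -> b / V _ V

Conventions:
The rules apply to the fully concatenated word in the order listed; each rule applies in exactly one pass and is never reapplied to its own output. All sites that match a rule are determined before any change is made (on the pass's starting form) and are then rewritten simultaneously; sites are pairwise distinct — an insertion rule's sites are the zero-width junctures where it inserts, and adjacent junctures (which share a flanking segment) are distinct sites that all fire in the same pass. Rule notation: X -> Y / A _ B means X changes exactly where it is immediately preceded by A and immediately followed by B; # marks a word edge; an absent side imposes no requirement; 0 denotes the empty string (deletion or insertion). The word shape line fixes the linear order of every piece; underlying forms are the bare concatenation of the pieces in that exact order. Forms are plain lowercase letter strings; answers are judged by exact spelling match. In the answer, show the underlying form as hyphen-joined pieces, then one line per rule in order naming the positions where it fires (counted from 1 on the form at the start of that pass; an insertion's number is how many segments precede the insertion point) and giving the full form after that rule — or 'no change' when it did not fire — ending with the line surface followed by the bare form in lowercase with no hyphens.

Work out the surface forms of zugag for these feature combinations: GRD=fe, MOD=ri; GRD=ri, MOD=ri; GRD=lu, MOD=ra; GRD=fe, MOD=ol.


cell GRD=fe, MOD=ri:
underlying: gdu-zugag-ub
1. 0 -> e / C _ C: inserts after position(s) 1: geduzugagub
2. b -> p, g -> k, v -> f / _ #: fires at position(s) 11: geduzugagup
3. k -> g, p -> b / V _ V: no change
surface: geduzugagup

cell GRD=ri, MOD=ri:
underlying: gdu-zugag-ka
1. 0 -> e / C _ C: inserts after position(s) 1, 8: geduzugageka
2. b -> p, g -> k, v -> f / _ #: no change
3. k -> g, p -> b / V _ V: fires at position(s) 11: geduzugagega
surface: geduzugagega

cell GRD=lu, MOD=ra:
underlying: ve-zugag-l
1. 0 -> e / C _ C: inserts after position(s) 7: vezugagel
2. b -> p, g -> k, v -> f / _ #: no change
3. k -> g, p -> b / V _ V: no change
surface: vezugagel

cell GRD=fe, MOD=ol:
underlying: e-zugag-ub
1. 0 -> e / C _ C: no change
2. b -> p, g -> k, v -> f / _ #: fires at position(s) 8: ezugagup
3. k -> g, p -> b / V _ V: no change
surface: ezugagup


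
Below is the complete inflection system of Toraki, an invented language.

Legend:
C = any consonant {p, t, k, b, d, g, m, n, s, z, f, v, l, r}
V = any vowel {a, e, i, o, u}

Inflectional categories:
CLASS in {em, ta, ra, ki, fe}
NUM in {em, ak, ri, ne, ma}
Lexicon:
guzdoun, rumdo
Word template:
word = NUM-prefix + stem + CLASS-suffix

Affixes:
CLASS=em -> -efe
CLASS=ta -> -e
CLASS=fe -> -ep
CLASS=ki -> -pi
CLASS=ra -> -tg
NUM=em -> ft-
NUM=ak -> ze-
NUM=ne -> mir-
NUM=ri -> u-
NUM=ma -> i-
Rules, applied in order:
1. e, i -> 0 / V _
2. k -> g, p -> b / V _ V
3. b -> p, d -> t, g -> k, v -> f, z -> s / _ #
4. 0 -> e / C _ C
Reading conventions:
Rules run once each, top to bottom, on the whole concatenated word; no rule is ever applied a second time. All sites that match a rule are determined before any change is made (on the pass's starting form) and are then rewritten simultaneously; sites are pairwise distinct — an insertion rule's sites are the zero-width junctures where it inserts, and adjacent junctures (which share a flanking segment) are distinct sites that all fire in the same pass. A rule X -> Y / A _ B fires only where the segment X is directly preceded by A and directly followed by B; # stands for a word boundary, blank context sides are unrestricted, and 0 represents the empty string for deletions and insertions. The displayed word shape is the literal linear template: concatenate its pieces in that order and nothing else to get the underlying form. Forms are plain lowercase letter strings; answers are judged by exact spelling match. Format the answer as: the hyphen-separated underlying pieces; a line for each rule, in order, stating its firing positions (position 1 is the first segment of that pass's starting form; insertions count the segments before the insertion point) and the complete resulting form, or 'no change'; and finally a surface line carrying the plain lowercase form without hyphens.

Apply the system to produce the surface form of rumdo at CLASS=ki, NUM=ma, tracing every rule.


underlying: i-rumdo-pi
1. e, i -> 0 / V _: no change
2. k -> g, p -> b / V _ V: fires at position(s) 7: irumdobi
3. b -> p, d -> t, g -> k, v -> f, z -> s / _ #: no change
4. 0 -> e / C _ C: inserts after position(s) 4: irumedobi
surface: irumedobi
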